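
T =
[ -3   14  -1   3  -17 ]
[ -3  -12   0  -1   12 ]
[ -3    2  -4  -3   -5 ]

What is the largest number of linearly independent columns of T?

Row reduce to echelon form.
R2 ← R2 − R1: [0, -26, 1, -4, 29]
R3 ← R3 − R1: [0, -12, -3, -6, 12]
R3 ← R3 − (6/13)·R2: [0, 0, -45/13, -54/13, -18/13]
Echelon form has 3 nonzero rows, so rank(T) = 3.
The rank gives the maximum number of linearly independent columns: 3.

3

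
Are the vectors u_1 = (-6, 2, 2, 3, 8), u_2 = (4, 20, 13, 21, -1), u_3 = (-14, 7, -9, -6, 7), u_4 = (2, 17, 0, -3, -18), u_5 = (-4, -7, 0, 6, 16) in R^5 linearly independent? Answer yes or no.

no

Form the matrix with these vectors as rows and row reduce.
R2 ← R2 + (2/3)·R1: [0, 64/3, 43/3, 23, 13/3]
R3 ← R3 − (7/3)·R1: [0, 7/3, -41/3, -13, -35/3]
R4 ← R4 + (1/3)·R1: [0, 53/3, 2/3, -2, -46/3]
R5 ← R5 − (2/3)·R1: [0, -25/3, -4/3, 4, 32/3]
R3 ← R3 − (7/64)·R2: [0, 0, -975/64, -993/64, -777/64]
R4 ← R4 − (53/64)·R2: [0, 0, -717/64, -1347/64, -1211/64]
R5 ← R5 + (25/64)·R2: [0, 0, 273/64, 831/64, 791/64]
R4 ← R4 − (239/325)·R3: [0, 0, 0, -3132/325, -3248/325]
R5 ← R5 + (7/25)·R3: [0, 0, 0, 216/25, 224/25]
R5 ← R5 + (26/29)·R4: [0, 0, 0, 0, 0]
4 nonzero rows, so the 5 vectors span a space of dimension 4.
Since 4 < 5, the vectors are linearly dependent.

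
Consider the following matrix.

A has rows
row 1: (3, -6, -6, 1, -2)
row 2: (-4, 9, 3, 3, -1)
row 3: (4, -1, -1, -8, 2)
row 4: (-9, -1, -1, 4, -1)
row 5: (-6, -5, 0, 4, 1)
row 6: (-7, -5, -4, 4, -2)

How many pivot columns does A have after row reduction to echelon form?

5

Row reduce to echelon form.
R2 ← R2 + (4/3)·R1: [0, 1, -5, 13/3, -11/3]
R3 ← R3 − (4/3)·R1: [0, 7, 7, -28/3, 14/3]
R4 ← R4 + (3)·R1: [0, -19, -19, 7, -7]
R5 ← R5 + (2)·R1: [0, -17, -12, 6, -3]
R6 ← R6 + (7/3)·R1: [0, -19, -18, 19/3, -20/3]
R3 ← R3 − (7)·R2: [0, 0, 42, -119/3, 91/3]
R4 ← R4 + (19)·R2: [0, 0, -114, 268/3, -230/3]
R5 ← R5 + (17)·R2: [0, 0, -97, 239/3, -196/3]
R6 ← R6 + (19)·R2: [0, 0, -113, 266/3, -229/3]
R4 ← R4 + (19/7)·R3: [0, 0, 0, -55/3, 17/3]
R5 ← R5 + (97/42)·R3: [0, 0, 0, -215/18, 85/18]
R6 ← R6 + (113/42)·R3: [0, 0, 0, -325/18, 95/18]
R5 ← R5 − (43/66)·R4: [0, 0, 0, 0, 34/33]
R6 ← R6 − (65/66)·R4: [0, 0, 0, 0, -10/33]
R6 ← R6 + (5/17)·R5: [0, 0, 0, 0, 0]
Echelon form has 5 nonzero rows, so rank(A) = 5.
Each nonzero row contributes one pivot column: 5 pivot columns.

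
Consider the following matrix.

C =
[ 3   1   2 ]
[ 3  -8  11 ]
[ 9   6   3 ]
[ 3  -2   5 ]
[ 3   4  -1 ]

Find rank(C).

2

Row reduce to echelon form.
R2 ← R2 − R1: [0, -9, 9]
R3 ← R3 − (3)·R1: [0, 3, -3]
R4 ← R4 − R1: [0, -3, 3]
R5 ← R5 − R1: [0, 3, -3]
R3 ← R3 + (1/3)·R2: [0, 0, 0]
R4 ← R4 − (1/3)·R2: [0, 0, 0]
R5 ← R5 + (1/3)·R2: [0, 0, 0]
Echelon form has 2 nonzero rows, so rank(C) = 2.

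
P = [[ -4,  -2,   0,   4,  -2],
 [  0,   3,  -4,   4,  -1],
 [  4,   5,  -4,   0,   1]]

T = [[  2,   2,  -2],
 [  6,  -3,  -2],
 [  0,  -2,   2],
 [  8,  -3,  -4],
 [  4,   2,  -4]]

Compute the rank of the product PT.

2

First compute PT:
[[  4, -18,   4],
 [ 46, -15, -26],
 [ 42,   3, -30]]
Now row reduce the product.
R2 ← R2 − (23/2)·R1: [0, 192, -72]
R3 ← R3 − (21/2)·R1: [0, 192, -72]
R3 ← R3 − R2: [0, 0, 0]
2 nonzero rows, so rank(PT) = 2.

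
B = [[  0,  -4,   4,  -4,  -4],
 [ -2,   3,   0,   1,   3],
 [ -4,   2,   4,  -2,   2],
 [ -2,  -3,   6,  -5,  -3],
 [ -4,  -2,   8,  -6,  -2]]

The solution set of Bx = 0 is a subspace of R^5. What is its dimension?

3

Row reduce to echelon form.
Swap R1 ↔ R2
R3 ← R3 − (2)·R1: [0, -4, 4, -4, -4]
R4 ← R4 − R1: [0, -6, 6, -6, -6]
R5 ← R5 − (2)·R1: [0, -8, 8, -8, -8]
R3 ← R3 − R2: [0, 0, 0, 0, 0]
R4 ← R4 − (3/2)·R2: [0, 0, 0, 0, 0]
R5 ← R5 − (2)·R2: [0, 0, 0, 0, 0]
2 nonzero rows, so rank(B) = 2.
B has 5 columns; by rank–nullity, nullity = 5 − 2 = 3.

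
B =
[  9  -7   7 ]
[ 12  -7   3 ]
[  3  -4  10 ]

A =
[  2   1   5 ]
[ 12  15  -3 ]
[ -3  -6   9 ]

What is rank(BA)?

First compute BA:
[[-87, -138, 129],
 [-69, -111, 108],
 [-72, -117, 117]]
Now row reduce the product.
R2 ← R2 − (23/29)·R1: [0, -45/29, 165/29]
R3 ← R3 − (24/29)·R1: [0, -81/29, 297/29]
R3 ← R3 − (9/5)·R2: [0, 0, 0]
2 nonzero rows, so rank(BA) = 2.

2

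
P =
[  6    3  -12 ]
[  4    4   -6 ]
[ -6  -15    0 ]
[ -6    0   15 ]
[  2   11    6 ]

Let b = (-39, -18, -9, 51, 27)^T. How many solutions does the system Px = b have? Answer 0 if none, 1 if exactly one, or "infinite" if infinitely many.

infinite

Row reduce the augmented matrix [P | b].
R2 ← R2 − (2/3)·R1: [0, 2, 2, 8]
R3 ← R3 + R1: [0, -12, -12, -48]
R4 ← R4 + R1: [0, 3, 3, 12]
R5 ← R5 − (1/3)·R1: [0, 10, 10, 40]
R3 ← R3 + (6)·R2: [0, 0, 0, 0]
R4 ← R4 − (3/2)·R2: [0, 0, 0, 0]
R5 ← R5 − (5)·R2: [0, 0, 0, 0]
The echelon form has 2 nonzero rows, and every pivot lies in the first 3 columns, so rank(P) = rank([P|b]) = 2.
The system is consistent.
rank = 2 < 3 unknowns, so there are infinitely many solutions.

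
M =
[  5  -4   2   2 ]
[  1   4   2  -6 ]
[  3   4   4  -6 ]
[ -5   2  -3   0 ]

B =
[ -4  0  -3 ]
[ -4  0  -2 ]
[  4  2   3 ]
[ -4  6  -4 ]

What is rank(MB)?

First compute MB:
[[ -4,  16,  -9],
 [ 12, -32,  19],
 [ 12, -28,  19],
 [  0,  -6,   2]]
Now row reduce the product.
R2 ← R2 + (3)·R1: [0, 16, -8]
R3 ← R3 + (3)·R1: [0, 20, -8]
R3 ← R3 − (5/4)·R2: [0, 0, 2]
R4 ← R4 + (3/8)·R2: [0, 0, -1]
R4 ← R4 + (1/2)·R3: [0, 0, 0]
3 nonzero rows, so rank(MB) = 3.

3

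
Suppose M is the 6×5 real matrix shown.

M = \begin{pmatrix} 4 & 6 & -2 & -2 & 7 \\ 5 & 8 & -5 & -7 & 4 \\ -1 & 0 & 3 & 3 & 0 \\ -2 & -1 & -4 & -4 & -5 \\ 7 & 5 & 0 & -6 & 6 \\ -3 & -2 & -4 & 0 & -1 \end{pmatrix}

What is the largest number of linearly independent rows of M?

5

Row reduce to echelon form.
R2 ← R2 − (5/4)·R1: [0, 1/2, -5/2, -9/2, -19/4]
R3 ← R3 + (1/4)·R1: [0, 3/2, 5/2, 5/2, 7/4]
R4 ← R4 + (1/2)·R1: [0, 2, -5, -5, -3/2]
R5 ← R5 − (7/4)·R1: [0, -11/2, 7/2, -5/2, -25/4]
R6 ← R6 + (3/4)·R1: [0, 5/2, -11/2, -3/2, 17/4]
R3 ← R3 − (3)·R2: [0, 0, 10, 16, 16]
R4 ← R4 − (4)·R2: [0, 0, 5, 13, 35/2]
R5 ← R5 + (11)·R2: [0, 0, -24, -52, -117/2]
R6 ← R6 − (5)·R2: [0, 0, 7, 21, 28]
R4 ← R4 − (1/2)·R3: [0, 0, 0, 5, 19/2]
R5 ← R5 + (12/5)·R3: [0, 0, 0, -68/5, -201/10]
R6 ← R6 − (7/10)·R3: [0, 0, 0, 49/5, 84/5]
R5 ← R5 + (68/25)·R4: [0, 0, 0, 0, 287/50]
R6 ← R6 − (49/25)·R4: [0, 0, 0, 0, -91/50]
R6 ← R6 + (13/41)·R5: [0, 0, 0, 0, 0]
Echelon form has 5 nonzero rows, so rank(M) = 5.
The rank gives the maximum number of linearly independent rows: 5.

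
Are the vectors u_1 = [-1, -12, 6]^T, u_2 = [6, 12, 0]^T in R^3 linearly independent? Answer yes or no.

Form the matrix with these vectors as rows and row reduce.
R2 ← R2 + (6)·R1: [0, -60, 36]
2 nonzero rows, so the 2 vectors span a space of dimension 2.
Since 2 = 2, the vectors are linearly independent.

yes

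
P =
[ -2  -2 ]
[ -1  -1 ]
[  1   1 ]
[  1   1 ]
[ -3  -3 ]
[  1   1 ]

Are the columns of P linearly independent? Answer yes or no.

Row reduce P to echelon form.
R2 ← R2 − (1/2)·R1: [0, 0]
R3 ← R3 + (1/2)·R1: [0, 0]
R4 ← R4 + (1/2)·R1: [0, 0]
R5 ← R5 − (3/2)·R1: [0, 0]
R6 ← R6 + (1/2)·R1: [0, 0]
1 pivot among 2 columns.
Only 1 < 2 pivot columns, so the columns are linearly dependent.

no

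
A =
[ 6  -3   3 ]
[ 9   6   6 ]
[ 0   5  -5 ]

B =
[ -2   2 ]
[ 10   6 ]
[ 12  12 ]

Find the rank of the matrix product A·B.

First compute AB:
[[ -6,  30],
 [114, 126],
 [-10, -30]]
Now row reduce the product.
R2 ← R2 + (19)·R1: [0, 696]
R3 ← R3 − (5/3)·R1: [0, -80]
R3 ← R3 + (10/87)·R2: [0, 0]
2 nonzero rows, so rank(AB) = 2.

2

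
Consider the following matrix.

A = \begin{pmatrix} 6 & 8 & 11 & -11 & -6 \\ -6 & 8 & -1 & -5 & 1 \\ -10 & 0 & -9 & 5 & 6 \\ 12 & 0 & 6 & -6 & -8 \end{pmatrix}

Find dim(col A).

Row reduce to echelon form.
R2 ← R2 + R1: [0, 16, 10, -16, -5]
R3 ← R3 + (5/3)·R1: [0, 40/3, 28/3, -40/3, -4]
R4 ← R4 − (2)·R1: [0, -16, -16, 16, 4]
R3 ← R3 − (5/6)·R2: [0, 0, 1, 0, 1/6]
R4 ← R4 + R2: [0, 0, -6, 0, -1]
R4 ← R4 + (6)·R3: [0, 0, 0, 0, 0]
Echelon form has 3 nonzero rows, so rank(A) = 3.
The column space has dimension equal to the rank: 3.

3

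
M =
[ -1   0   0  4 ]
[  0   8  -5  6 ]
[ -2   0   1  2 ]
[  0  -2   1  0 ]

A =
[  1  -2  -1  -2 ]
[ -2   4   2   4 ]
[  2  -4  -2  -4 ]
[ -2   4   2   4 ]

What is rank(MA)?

First compute MA:
[[ -9,  18,   9,  18],
 [-38,  76,  38,  76],
 [ -4,   8,   4,   8],
 [  6, -12,  -6, -12]]
Now row reduce the product.
R2 ← R2 − (38/9)·R1: [0, 0, 0, 0]
R3 ← R3 − (4/9)·R1: [0, 0, 0, 0]
R4 ← R4 + (2/3)·R1: [0, 0, 0, 0]
1 nonzero row, so rank(MA) = 1.

1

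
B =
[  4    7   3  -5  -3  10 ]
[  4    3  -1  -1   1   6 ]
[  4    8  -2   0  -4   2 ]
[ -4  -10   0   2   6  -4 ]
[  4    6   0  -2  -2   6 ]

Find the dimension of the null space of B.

Row reduce to echelon form.
R2 ← R2 − R1: [0, -4, -4, 4, 4, -4]
R3 ← R3 − R1: [0, 1, -5, 5, -1, -8]
R4 ← R4 + R1: [0, -3, 3, -3, 3, 6]
R5 ← R5 − R1: [0, -1, -3, 3, 1, -4]
R3 ← R3 + (1/4)·R2: [0, 0, -6, 6, 0, -9]
R4 ← R4 − (3/4)·R2: [0, 0, 6, -6, 0, 9]
R5 ← R5 − (1/4)·R2: [0, 0, -2, 2, 0, -3]
R4 ← R4 + R3: [0, 0, 0, 0, 0, 0]
R5 ← R5 − (1/3)·R3: [0, 0, 0, 0, 0, 0]
3 nonzero rows, so rank(B) = 3.
B has 6 columns; by rank–nullity, nullity = 6 − 3 = 3.

3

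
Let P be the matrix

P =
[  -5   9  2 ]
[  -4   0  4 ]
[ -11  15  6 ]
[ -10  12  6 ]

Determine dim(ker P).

Row reduce to echelon form.
R2 ← R2 − (4/5)·R1: [0, -36/5, 12/5]
R3 ← R3 − (11/5)·R1: [0, -24/5, 8/5]
R4 ← R4 − (2)·R1: [0, -6, 2]
R3 ← R3 − (2/3)·R2: [0, 0, 0]
R4 ← R4 − (5/6)·R2: [0, 0, 0]
2 nonzero rows, so rank(P) = 2.
P has 3 columns; by rank–nullity, nullity = 3 − 2 = 1.

1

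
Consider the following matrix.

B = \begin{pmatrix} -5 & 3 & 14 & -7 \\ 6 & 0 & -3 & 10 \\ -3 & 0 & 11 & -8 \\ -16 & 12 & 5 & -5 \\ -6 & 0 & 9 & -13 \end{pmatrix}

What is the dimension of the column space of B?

Row reduce to echelon form.
R2 ← R2 + (6/5)·R1: [0, 18/5, 69/5, 8/5]
R3 ← R3 − (3/5)·R1: [0, -9/5, 13/5, -19/5]
R4 ← R4 − (16/5)·R1: [0, 12/5, -199/5, 87/5]
R5 ← R5 − (6/5)·R1: [0, -18/5, -39/5, -23/5]
R3 ← R3 + (1/2)·R2: [0, 0, 19/2, -3]
R4 ← R4 − (2/3)·R2: [0, 0, -49, 49/3]
R5 ← R5 + R2: [0, 0, 6, -3]
R4 ← R4 + (98/19)·R3: [0, 0, 0, 49/57]
R5 ← R5 − (12/19)·R3: [0, 0, 0, -21/19]
R5 ← R5 + (9/7)·R4: [0, 0, 0, 0]
Echelon form has 4 nonzero rows, so rank(B) = 4.
The column space has dimension equal to the rank: 4.

4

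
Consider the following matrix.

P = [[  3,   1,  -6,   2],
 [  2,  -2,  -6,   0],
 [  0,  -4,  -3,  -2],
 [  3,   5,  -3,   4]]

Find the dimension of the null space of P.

2

Row reduce to echelon form.
R2 ← R2 − (2/3)·R1: [0, -8/3, -2, -4/3]
R4 ← R4 − R1: [0, 4, 3, 2]
R3 ← R3 − (3/2)·R2: [0, 0, 0, 0]
R4 ← R4 + (3/2)·R2: [0, 0, 0, 0]
2 nonzero rows, so rank(P) = 2.
P has 4 columns; by rank–nullity, nullity = 4 − 2 = 2.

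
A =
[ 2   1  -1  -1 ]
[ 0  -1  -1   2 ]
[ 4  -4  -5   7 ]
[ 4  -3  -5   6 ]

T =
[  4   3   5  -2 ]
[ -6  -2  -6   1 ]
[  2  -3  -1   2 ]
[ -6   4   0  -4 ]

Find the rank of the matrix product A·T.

First compute AT:
[[  6,   3,   5,  -1],
 [ -8,  13,   7, -11],
 [-12,  63,  49, -50],
 [-12,  57,  43, -45]]
Now row reduce the product.
R2 ← R2 + (4/3)·R1: [0, 17, 41/3, -37/3]
R3 ← R3 + (2)·R1: [0, 69, 59, -52]
R4 ← R4 + (2)·R1: [0, 63, 53, -47]
R3 ← R3 − (69/17)·R2: [0, 0, 60/17, -33/17]
R4 ← R4 − (63/17)·R2: [0, 0, 40/17, -22/17]
R4 ← R4 − (2/3)·R3: [0, 0, 0, 0]
3 nonzero rows, so rank(AT) = 3.

3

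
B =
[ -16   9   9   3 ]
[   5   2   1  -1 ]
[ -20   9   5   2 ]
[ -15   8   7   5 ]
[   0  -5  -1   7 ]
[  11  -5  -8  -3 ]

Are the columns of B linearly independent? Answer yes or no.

Row reduce B to echelon form.
R2 ← R2 + (5/16)·R1: [0, 77/16, 61/16, -1/16]
R3 ← R3 − (5/4)·R1: [0, -9/4, -25/4, -7/4]
R4 ← R4 − (15/16)·R1: [0, -7/16, -23/16, 35/16]
R6 ← R6 + (11/16)·R1: [0, 19/16, -29/16, -15/16]
R3 ← R3 + (36/77)·R2: [0, 0, -344/77, -137/77]
R4 ← R4 + (1/11)·R2: [0, 0, -12/11, 24/11]
R5 ← R5 + (80/77)·R2: [0, 0, 228/77, 534/77]
R6 ← R6 − (19/77)·R2: [0, 0, -212/77, -71/77]
R4 ← R4 − (21/86)·R3: [0, 0, 0, 225/86]
R5 ← R5 + (57/86)·R3: [0, 0, 0, 495/86]
R6 ← R6 − (53/86)·R3: [0, 0, 0, 15/86]
R5 ← R5 − (11/5)·R4: [0, 0, 0, 0]
R6 ← R6 − (1/15)·R4: [0, 0, 0, 0]
4 pivots among 4 columns.
Every column is a pivot column, so the columns are linearly independent.

yes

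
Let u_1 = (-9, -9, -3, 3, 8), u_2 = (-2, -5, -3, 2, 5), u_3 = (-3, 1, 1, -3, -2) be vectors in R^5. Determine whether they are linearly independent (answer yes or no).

yes

Form the matrix with these vectors as rows and row reduce.
R2 ← R2 − (2/9)·R1: [0, -3, -7/3, 4/3, 29/9]
R3 ← R3 − (1/3)·R1: [0, 4, 2, -4, -14/3]
R3 ← R3 + (4/3)·R2: [0, 0, -10/9, -20/9, -10/27]
3 nonzero rows, so the 3 vectors span a space of dimension 3.
Since 3 = 3, the vectors are linearly independent.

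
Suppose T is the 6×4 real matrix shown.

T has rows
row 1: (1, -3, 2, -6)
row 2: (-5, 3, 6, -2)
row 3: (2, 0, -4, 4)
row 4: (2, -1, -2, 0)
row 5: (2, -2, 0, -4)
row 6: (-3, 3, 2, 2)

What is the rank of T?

3

Row reduce to echelon form.
R2 ← R2 + (5)·R1: [0, -12, 16, -32]
R3 ← R3 − (2)·R1: [0, 6, -8, 16]
R4 ← R4 − (2)·R1: [0, 5, -6, 12]
R5 ← R5 − (2)·R1: [0, 4, -4, 8]
R6 ← R6 + (3)·R1: [0, -6, 8, -16]
R3 ← R3 + (1/2)·R2: [0, 0, 0, 0]
R4 ← R4 + (5/12)·R2: [0, 0, 2/3, -4/3]
R5 ← R5 + (1/3)·R2: [0, 0, 4/3, -8/3]
R6 ← R6 − (1/2)·R2: [0, 0, 0, 0]
Swap R3 ↔ R4
R5 ← R5 − (2)·R3: [0, 0, 0, 0]
Echelon form has 3 nonzero rows, so rank(T) = 3.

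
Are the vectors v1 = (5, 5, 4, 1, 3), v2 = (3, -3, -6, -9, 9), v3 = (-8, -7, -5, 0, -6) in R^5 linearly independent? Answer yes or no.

no

Form the matrix with these vectors as rows and row reduce.
R2 ← R2 − (3/5)·R1: [0, -6, -42/5, -48/5, 36/5]
R3 ← R3 + (8/5)·R1: [0, 1, 7/5, 8/5, -6/5]
R3 ← R3 + (1/6)·R2: [0, 0, 0, 0, 0]
2 nonzero rows, so the 3 vectors span a space of dimension 2.
Since 2 < 3, the vectors are linearly dependent.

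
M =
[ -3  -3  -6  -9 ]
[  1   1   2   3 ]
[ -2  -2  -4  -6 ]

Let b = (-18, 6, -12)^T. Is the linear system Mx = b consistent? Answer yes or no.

yes

Row reduce the augmented matrix [M | b].
R2 ← R2 + (1/3)·R1: [0, 0, 0, 0, 0]
R3 ← R3 − (2/3)·R1: [0, 0, 0, 0, 0]
The echelon form has 1 nonzero rows, and every pivot lies in the first 4 columns, so rank(M) = rank([M|b]) = 1.
The system is consistent.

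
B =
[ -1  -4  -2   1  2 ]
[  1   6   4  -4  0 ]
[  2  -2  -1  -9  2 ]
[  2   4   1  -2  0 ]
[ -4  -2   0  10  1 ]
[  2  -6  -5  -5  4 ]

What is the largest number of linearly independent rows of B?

4

Row reduce to echelon form.
R2 ← R2 + R1: [0, 2, 2, -3, 2]
R3 ← R3 + (2)·R1: [0, -10, -5, -7, 6]
R4 ← R4 + (2)·R1: [0, -4, -3, 0, 4]
R5 ← R5 − (4)·R1: [0, 14, 8, 6, -7]
R6 ← R6 + (2)·R1: [0, -14, -9, -3, 8]
R3 ← R3 + (5)·R2: [0, 0, 5, -22, 16]
R4 ← R4 + (2)·R2: [0, 0, 1, -6, 8]
R5 ← R5 − (7)·R2: [0, 0, -6, 27, -21]
R6 ← R6 + (7)·R2: [0, 0, 5, -24, 22]
R4 ← R4 − (1/5)·R3: [0, 0, 0, -8/5, 24/5]
R5 ← R5 + (6/5)·R3: [0, 0, 0, 3/5, -9/5]
R6 ← R6 − R3: [0, 0, 0, -2, 6]
R5 ← R5 + (3/8)·R4: [0, 0, 0, 0, 0]
R6 ← R6 − (5/4)·R4: [0, 0, 0, 0, 0]
Echelon form has 4 nonzero rows, so rank(B) = 4.
The rank gives the maximum number of linearly independent rows: 4.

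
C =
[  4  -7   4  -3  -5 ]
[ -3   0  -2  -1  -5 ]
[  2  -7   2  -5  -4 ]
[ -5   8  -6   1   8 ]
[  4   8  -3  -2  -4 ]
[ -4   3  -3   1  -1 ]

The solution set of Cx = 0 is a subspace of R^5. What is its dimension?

1

Row reduce to echelon form.
R2 ← R2 + (3/4)·R1: [0, -21/4, 1, -13/4, -35/4]
R3 ← R3 − (1/2)·R1: [0, -7/2, 0, -7/2, -3/2]
R4 ← R4 + (5/4)·R1: [0, -3/4, -1, -11/4, 7/4]
R5 ← R5 − R1: [0, 15, -7, 1, 1]
R6 ← R6 + R1: [0, -4, 1, -2, -6]
R3 ← R3 − (2/3)·R2: [0, 0, -2/3, -4/3, 13/3]
R4 ← R4 − (1/7)·R2: [0, 0, -8/7, -16/7, 3]
R5 ← R5 + (20/7)·R2: [0, 0, -29/7, -58/7, -24]
R6 ← R6 − (16/21)·R2: [0, 0, 5/21, 10/21, 2/3]
R4 ← R4 − (12/7)·R3: [0, 0, 0, 0, -31/7]
R5 ← R5 − (87/14)·R3: [0, 0, 0, 0, -713/14]
R6 ← R6 + (5/14)·R3: [0, 0, 0, 0, 31/14]
R5 ← R5 − (23/2)·R4: [0, 0, 0, 0, 0]
R6 ← R6 + (1/2)·R4: [0, 0, 0, 0, 0]
4 nonzero rows, so rank(C) = 4.
C has 5 columns; by rank–nullity, nullity = 5 − 4 = 1.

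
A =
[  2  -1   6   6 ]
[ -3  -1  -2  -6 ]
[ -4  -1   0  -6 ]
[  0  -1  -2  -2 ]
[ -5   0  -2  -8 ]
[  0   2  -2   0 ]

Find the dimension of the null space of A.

Row reduce to echelon form.
R2 ← R2 + (3/2)·R1: [0, -5/2, 7, 3]
R3 ← R3 + (2)·R1: [0, -3, 12, 6]
R5 ← R5 + (5/2)·R1: [0, -5/2, 13, 7]
R3 ← R3 − (6/5)·R2: [0, 0, 18/5, 12/5]
R4 ← R4 − (2/5)·R2: [0, 0, -24/5, -16/5]
R5 ← R5 − R2: [0, 0, 6, 4]
R6 ← R6 + (4/5)·R2: [0, 0, 18/5, 12/5]
R4 ← R4 + (4/3)·R3: [0, 0, 0, 0]
R5 ← R5 − (5/3)·R3: [0, 0, 0, 0]
R6 ← R6 − R3: [0, 0, 0, 0]
3 nonzero rows, so rank(A) = 3.
A has 4 columns; by rank–nullity, nullity = 4 − 3 = 1.

1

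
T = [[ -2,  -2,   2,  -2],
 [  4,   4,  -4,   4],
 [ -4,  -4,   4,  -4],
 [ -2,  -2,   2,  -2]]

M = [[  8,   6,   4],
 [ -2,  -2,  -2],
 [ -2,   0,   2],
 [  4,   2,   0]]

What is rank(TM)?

1

First compute TM:
[[-24, -12,   0],
 [ 48,  24,   0],
 [-48, -24,   0],
 [-24, -12,   0]]
Now row reduce the product.
R2 ← R2 + (2)·R1: [0, 0, 0]
R3 ← R3 − (2)·R1: [0, 0, 0]
R4 ← R4 − R1: [0, 0, 0]
1 nonzero row, so rank(TM) = 1.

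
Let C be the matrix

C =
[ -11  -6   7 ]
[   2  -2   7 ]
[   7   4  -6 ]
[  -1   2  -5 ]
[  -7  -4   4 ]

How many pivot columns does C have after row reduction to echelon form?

3

Row reduce to echelon form.
R2 ← R2 + (2/11)·R1: [0, -34/11, 91/11]
R3 ← R3 + (7/11)·R1: [0, 2/11, -17/11]
R4 ← R4 − (1/11)·R1: [0, 28/11, -62/11]
R5 ← R5 − (7/11)·R1: [0, -2/11, -5/11]
R3 ← R3 + (1/17)·R2: [0, 0, -18/17]
R4 ← R4 + (14/17)·R2: [0, 0, 20/17]
R5 ← R5 − (1/17)·R2: [0, 0, -16/17]
R4 ← R4 + (10/9)·R3: [0, 0, 0]
R5 ← R5 − (8/9)·R3: [0, 0, 0]
Echelon form has 3 nonzero rows, so rank(C) = 3.
Each nonzero row contributes one pivot column: 3 pivot columns.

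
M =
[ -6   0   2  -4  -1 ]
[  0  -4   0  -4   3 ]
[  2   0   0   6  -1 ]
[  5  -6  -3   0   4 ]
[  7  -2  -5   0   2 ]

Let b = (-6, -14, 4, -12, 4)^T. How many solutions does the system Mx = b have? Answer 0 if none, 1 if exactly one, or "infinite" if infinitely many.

Row reduce the augmented matrix [M | b].
R3 ← R3 + (1/3)·R1: [0, 0, 2/3, 14/3, -4/3, 2]
R4 ← R4 + (5/6)·R1: [0, -6, -4/3, -10/3, 19/6, -17]
R5 ← R5 + (7/6)·R1: [0, -2, -8/3, -14/3, 5/6, -3]
R4 ← R4 − (3/2)·R2: [0, 0, -4/3, 8/3, -4/3, 4]
R5 ← R5 − (1/2)·R2: [0, 0, -8/3, -8/3, -2/3, 4]
R4 ← R4 + (2)·R3: [0, 0, 0, 12, -4, 8]
R5 ← R5 + (4)·R3: [0, 0, 0, 16, -6, 12]
R5 ← R5 − (4/3)·R4: [0, 0, 0, 0, -2/3, 4/3]
The echelon form has 5 nonzero rows, and every pivot lies in the first 5 columns, so rank(M) = rank([M|b]) = 5.
The system is consistent.
rank = 5 = number of unknowns, so the solution is unique.

1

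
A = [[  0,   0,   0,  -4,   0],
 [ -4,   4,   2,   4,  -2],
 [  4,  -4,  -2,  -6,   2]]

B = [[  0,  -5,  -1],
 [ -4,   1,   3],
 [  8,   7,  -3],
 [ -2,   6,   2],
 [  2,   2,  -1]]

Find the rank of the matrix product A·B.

2

First compute AB:
[[  8, -24,  -8],
 [-12,  58,  20],
 [ 16, -70, -24]]
Now row reduce the product.
R2 ← R2 + (3/2)·R1: [0, 22, 8]
R3 ← R3 − (2)·R1: [0, -22, -8]
R3 ← R3 + R2: [0, 0, 0]
2 nonzero rows, so rank(AB) = 2.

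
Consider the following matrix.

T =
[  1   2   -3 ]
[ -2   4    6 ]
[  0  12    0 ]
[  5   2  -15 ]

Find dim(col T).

Row reduce to echelon form.
R2 ← R2 + (2)·R1: [0, 8, 0]
R4 ← R4 − (5)·R1: [0, -8, 0]
R3 ← R3 − (3/2)·R2: [0, 0, 0]
R4 ← R4 + R2: [0, 0, 0]
Echelon form has 2 nonzero rows, so rank(T) = 2.
The column space has dimension equal to the rank: 2.

2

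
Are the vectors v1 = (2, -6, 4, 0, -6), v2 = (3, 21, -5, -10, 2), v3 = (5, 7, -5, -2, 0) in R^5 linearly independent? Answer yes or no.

yes

Form the matrix with these vectors as rows and row reduce.
R2 ← R2 − (3/2)·R1: [0, 30, -11, -10, 11]
R3 ← R3 − (5/2)·R1: [0, 22, -15, -2, 15]
R3 ← R3 − (11/15)·R2: [0, 0, -104/15, 16/3, 104/15]
3 nonzero rows, so the 3 vectors span a space of dimension 3.
Since 3 = 3, the vectors are linearly independent.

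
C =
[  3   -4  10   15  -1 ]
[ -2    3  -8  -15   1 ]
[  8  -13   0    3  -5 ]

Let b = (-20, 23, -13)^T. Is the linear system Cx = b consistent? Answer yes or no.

Row reduce the augmented matrix [C | b].
R2 ← R2 + (2/3)·R1: [0, 1/3, -4/3, -5, 1/3, 29/3]
R3 ← R3 − (8/3)·R1: [0, -7/3, -80/3, -37, -7/3, 121/3]
R3 ← R3 + (7)·R2: [0, 0, -36, -72, 0, 108]
The echelon form has 3 nonzero rows, and every pivot lies in the first 5 columns, so rank(C) = rank([C|b]) = 3.
The system is consistent.

yes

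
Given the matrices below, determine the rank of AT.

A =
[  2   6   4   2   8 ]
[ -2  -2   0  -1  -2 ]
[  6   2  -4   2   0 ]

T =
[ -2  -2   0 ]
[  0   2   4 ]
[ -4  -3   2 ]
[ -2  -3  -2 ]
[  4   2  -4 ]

2

First compute AT:
[[  8,   6,  -4],
 [ -2,  -1,   2],
 [  0,  -2,  -4]]
Now row reduce the product.
R2 ← R2 + (1/4)·R1: [0, 1/2, 1]
R3 ← R3 + (4)·R2: [0, 0, 0]
2 nonzero rows, so rank(AT) = 2.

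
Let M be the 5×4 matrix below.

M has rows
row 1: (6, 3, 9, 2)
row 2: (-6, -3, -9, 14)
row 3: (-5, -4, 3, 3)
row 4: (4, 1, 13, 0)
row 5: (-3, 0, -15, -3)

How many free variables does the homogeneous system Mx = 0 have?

Row reduce to echelon form.
R2 ← R2 + R1: [0, 0, 0, 16]
R3 ← R3 + (5/6)·R1: [0, -3/2, 21/2, 14/3]
R4 ← R4 − (2/3)·R1: [0, -1, 7, -4/3]
R5 ← R5 + (1/2)·R1: [0, 3/2, -21/2, -2]
Swap R2 ↔ R3
R4 ← R4 − (2/3)·R2: [0, 0, 0, -40/9]
R5 ← R5 + R2: [0, 0, 0, 8/3]
R4 ← R4 + (5/18)·R3: [0, 0, 0, 0]
R5 ← R5 − (1/6)·R3: [0, 0, 0, 0]
3 nonzero rows, so rank(M) = 3.
M has 4 columns; by rank–nullity, nullity = 4 − 3 = 1.

1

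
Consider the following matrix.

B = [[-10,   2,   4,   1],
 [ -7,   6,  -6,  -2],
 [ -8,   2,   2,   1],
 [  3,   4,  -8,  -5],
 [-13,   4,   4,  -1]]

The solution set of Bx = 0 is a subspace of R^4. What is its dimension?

Row reduce to echelon form.
R2 ← R2 − (7/10)·R1: [0, 23/5, -44/5, -27/10]
R3 ← R3 − (4/5)·R1: [0, 2/5, -6/5, 1/5]
R4 ← R4 + (3/10)·R1: [0, 23/5, -34/5, -47/10]
R5 ← R5 − (13/10)·R1: [0, 7/5, -6/5, -23/10]
R3 ← R3 − (2/23)·R2: [0, 0, -10/23, 10/23]
R4 ← R4 − R2: [0, 0, 2, -2]
R5 ← R5 − (7/23)·R2: [0, 0, 34/23, -34/23]
R4 ← R4 + (23/5)·R3: [0, 0, 0, 0]
R5 ← R5 + (17/5)·R3: [0, 0, 0, 0]
3 nonzero rows, so rank(B) = 3.
B has 4 columns; by rank–nullity, nullity = 4 − 3 = 1.

1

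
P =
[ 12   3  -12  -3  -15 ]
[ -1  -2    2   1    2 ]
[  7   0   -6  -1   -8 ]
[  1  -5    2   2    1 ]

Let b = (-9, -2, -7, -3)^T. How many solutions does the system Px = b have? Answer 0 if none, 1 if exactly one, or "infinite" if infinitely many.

0

Row reduce the augmented matrix [P | b].
R2 ← R2 + (1/12)·R1: [0, -7/4, 1, 3/4, 3/4, -11/4]
R3 ← R3 − (7/12)·R1: [0, -7/4, 1, 3/4, 3/4, -7/4]
R4 ← R4 − (1/12)·R1: [0, -21/4, 3, 9/4, 9/4, -9/4]
R3 ← R3 − R2: [0, 0, 0, 0, 0, 1]
R4 ← R4 − (3)·R2: [0, 0, 0, 0, 0, 6]
R4 ← R4 − (6)·R3: [0, 0, 0, 0, 0, 0]
The echelon form has 3 nonzero rows; the last pivot sits in the augmented column, so rank(P) = 2 but rank([P|b]) = 3.
Since the ranks differ, the system is inconsistent.
It has no solutions.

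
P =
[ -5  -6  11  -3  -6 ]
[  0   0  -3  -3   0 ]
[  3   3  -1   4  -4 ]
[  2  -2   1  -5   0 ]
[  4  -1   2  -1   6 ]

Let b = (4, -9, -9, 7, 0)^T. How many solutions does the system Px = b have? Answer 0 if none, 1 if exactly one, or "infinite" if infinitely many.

0

Row reduce the augmented matrix [P | b].
R3 ← R3 + (3/5)·R1: [0, -3/5, 28/5, 11/5, -38/5, -33/5]
R4 ← R4 + (2/5)·R1: [0, -22/5, 27/5, -31/5, -12/5, 43/5]
R5 ← R5 + (4/5)·R1: [0, -29/5, 54/5, -17/5, 6/5, 16/5]
Swap R2 ↔ R3
R4 ← R4 − (22/3)·R2: [0, 0, -107/3, -67/3, 160/3, 57]
R5 ← R5 − (29/3)·R2: [0, 0, -130/3, -74/3, 224/3, 67]
R4 ← R4 − (107/9)·R3: [0, 0, 0, 40/3, 160/3, 164]
R5 ← R5 − (130/9)·R3: [0, 0, 0, 56/3, 224/3, 197]
R5 ← R5 − (7/5)·R4: [0, 0, 0, 0, 0, -163/5]
The echelon form has 5 nonzero rows; the last pivot sits in the augmented column, so rank(P) = 4 but rank([P|b]) = 5.
Since the ranks differ, the system is inconsistent.
It has no solutions.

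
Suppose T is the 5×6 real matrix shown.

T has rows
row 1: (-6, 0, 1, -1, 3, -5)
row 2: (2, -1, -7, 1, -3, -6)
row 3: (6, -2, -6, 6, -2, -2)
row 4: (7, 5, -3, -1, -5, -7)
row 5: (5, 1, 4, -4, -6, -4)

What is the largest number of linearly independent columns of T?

Row reduce to echelon form.
R2 ← R2 + (1/3)·R1: [0, -1, -20/3, 2/3, -2, -23/3]
R3 ← R3 + R1: [0, -2, -5, 5, 1, -7]
R4 ← R4 + (7/6)·R1: [0, 5, -11/6, -13/6, -3/2, -77/6]
R5 ← R5 + (5/6)·R1: [0, 1, 29/6, -29/6, -7/2, -49/6]
R3 ← R3 − (2)·R2: [0, 0, 25/3, 11/3, 5, 25/3]
R4 ← R4 + (5)·R2: [0, 0, -211/6, 7/6, -23/2, -307/6]
R5 ← R5 + R2: [0, 0, -11/6, -25/6, -11/2, -95/6]
R4 ← R4 + (211/50)·R3: [0, 0, 0, 416/25, 48/5, -16]
R5 ← R5 + (11/50)·R3: [0, 0, 0, -84/25, -22/5, -14]
R5 ← R5 + (21/104)·R4: [0, 0, 0, 0, -32/13, -224/13]
Echelon form has 5 nonzero rows, so rank(T) = 5.
The rank gives the maximum number of linearly independent columns: 5.

5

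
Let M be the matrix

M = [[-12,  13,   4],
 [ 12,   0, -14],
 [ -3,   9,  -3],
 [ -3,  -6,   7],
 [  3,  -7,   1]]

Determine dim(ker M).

Row reduce to echelon form.
R2 ← R2 + R1: [0, 13, -10]
R3 ← R3 − (1/4)·R1: [0, 23/4, -4]
R4 ← R4 − (1/4)·R1: [0, -37/4, 6]
R5 ← R5 + (1/4)·R1: [0, -15/4, 2]
R3 ← R3 − (23/52)·R2: [0, 0, 11/26]
R4 ← R4 + (37/52)·R2: [0, 0, -29/26]
R5 ← R5 + (15/52)·R2: [0, 0, -23/26]
R4 ← R4 + (29/11)·R3: [0, 0, 0]
R5 ← R5 + (23/11)·R3: [0, 0, 0]
3 nonzero rows, so rank(M) = 3.
M has 3 columns; by rank–nullity, nullity = 3 − 3 = 0.

0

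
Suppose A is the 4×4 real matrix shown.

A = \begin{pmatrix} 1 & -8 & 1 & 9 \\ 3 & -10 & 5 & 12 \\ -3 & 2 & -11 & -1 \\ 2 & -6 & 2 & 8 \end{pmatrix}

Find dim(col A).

Row reduce to echelon form.
R2 ← R2 − (3)·R1: [0, 14, 2, -15]
R3 ← R3 + (3)·R1: [0, -22, -8, 26]
R4 ← R4 − (2)·R1: [0, 10, 0, -10]
R3 ← R3 + (11/7)·R2: [0, 0, -34/7, 17/7]
R4 ← R4 − (5/7)·R2: [0, 0, -10/7, 5/7]
R4 ← R4 − (5/17)·R3: [0, 0, 0, 0]
Echelon form has 3 nonzero rows, so rank(A) = 3.
The column space has dimension equal to the rank: 3.

3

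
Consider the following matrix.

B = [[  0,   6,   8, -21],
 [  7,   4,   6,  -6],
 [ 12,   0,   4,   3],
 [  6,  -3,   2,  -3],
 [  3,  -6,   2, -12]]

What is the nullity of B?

1

Row reduce to echelon form.
Swap R1 ↔ R2
R3 ← R3 − (12/7)·R1: [0, -48/7, -44/7, 93/7]
R4 ← R4 − (6/7)·R1: [0, -45/7, -22/7, 15/7]
R5 ← R5 − (3/7)·R1: [0, -54/7, -4/7, -66/7]
R3 ← R3 + (8/7)·R2: [0, 0, 20/7, -75/7]
R4 ← R4 + (15/14)·R2: [0, 0, 38/7, -285/14]
R5 ← R5 + (9/7)·R2: [0, 0, 68/7, -255/7]
R4 ← R4 − (19/10)·R3: [0, 0, 0, 0]
R5 ← R5 − (17/5)·R3: [0, 0, 0, 0]
3 nonzero rows, so rank(B) = 3.
B has 4 columns; by rank–nullity, nullity = 4 − 3 = 1.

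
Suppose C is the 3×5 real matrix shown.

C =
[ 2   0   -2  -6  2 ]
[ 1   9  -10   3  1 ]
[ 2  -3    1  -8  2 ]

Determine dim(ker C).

Row reduce to echelon form.
R2 ← R2 − (1/2)·R1: [0, 9, -9, 6, 0]
R3 ← R3 − R1: [0, -3, 3, -2, 0]
R3 ← R3 + (1/3)·R2: [0, 0, 0, 0, 0]
2 nonzero rows, so rank(C) = 2.
C has 5 columns; by rank–nullity, nullity = 5 − 2 = 3.

3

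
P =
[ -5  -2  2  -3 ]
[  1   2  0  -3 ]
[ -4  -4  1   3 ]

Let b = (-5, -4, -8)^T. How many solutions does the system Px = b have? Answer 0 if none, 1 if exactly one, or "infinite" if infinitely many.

0

Row reduce the augmented matrix [P | b].
R2 ← R2 + (1/5)·R1: [0, 8/5, 2/5, -18/5, -5]
R3 ← R3 − (4/5)·R1: [0, -12/5, -3/5, 27/5, -4]
R3 ← R3 + (3/2)·R2: [0, 0, 0, 0, -23/2]
The echelon form has 3 nonzero rows; the last pivot sits in the augmented column, so rank(P) = 2 but rank([P|b]) = 3.
Since the ranks differ, the system is inconsistent.
It has no solutions.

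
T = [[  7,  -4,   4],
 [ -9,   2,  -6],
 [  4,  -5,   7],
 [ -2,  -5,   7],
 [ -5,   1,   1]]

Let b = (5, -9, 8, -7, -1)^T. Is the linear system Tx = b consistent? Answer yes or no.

Row reduce the augmented matrix [T | b].
R2 ← R2 + (9/7)·R1: [0, -22/7, -6/7, -18/7]
R3 ← R3 − (4/7)·R1: [0, -19/7, 33/7, 36/7]
R4 ← R4 + (2/7)·R1: [0, -43/7, 57/7, -39/7]
R5 ← R5 + (5/7)·R1: [0, -13/7, 27/7, 18/7]
R3 ← R3 − (19/22)·R2: [0, 0, 60/11, 81/11]
R4 ← R4 − (43/22)·R2: [0, 0, 108/11, -6/11]
R5 ← R5 − (13/22)·R2: [0, 0, 48/11, 45/11]
R4 ← R4 − (9/5)·R3: [0, 0, 0, -69/5]
R5 ← R5 − (4/5)·R3: [0, 0, 0, -9/5]
R5 ← R5 − (3/23)·R4: [0, 0, 0, 0]
The echelon form has 4 nonzero rows; the last pivot sits in the augmented column, so rank(T) = 3 but rank([T|b]) = 4.
Since the ranks differ, the system is inconsistent.

no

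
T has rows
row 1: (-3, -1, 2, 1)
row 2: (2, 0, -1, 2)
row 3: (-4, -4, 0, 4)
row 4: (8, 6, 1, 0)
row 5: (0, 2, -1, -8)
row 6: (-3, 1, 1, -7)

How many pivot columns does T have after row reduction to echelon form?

3

Row reduce to echelon form.
R2 ← R2 + (2/3)·R1: [0, -2/3, 1/3, 8/3]
R3 ← R3 − (4/3)·R1: [0, -8/3, -8/3, 8/3]
R4 ← R4 + (8/3)·R1: [0, 10/3, 19/3, 8/3]
R6 ← R6 − R1: [0, 2, -1, -8]
R3 ← R3 − (4)·R2: [0, 0, -4, -8]
R4 ← R4 + (5)·R2: [0, 0, 8, 16]
R5 ← R5 + (3)·R2: [0, 0, 0, 0]
R6 ← R6 + (3)·R2: [0, 0, 0, 0]
R4 ← R4 + (2)·R3: [0, 0, 0, 0]
Echelon form has 3 nonzero rows, so rank(T) = 3.
Each nonzero row contributes one pivot column: 3 pivot columns.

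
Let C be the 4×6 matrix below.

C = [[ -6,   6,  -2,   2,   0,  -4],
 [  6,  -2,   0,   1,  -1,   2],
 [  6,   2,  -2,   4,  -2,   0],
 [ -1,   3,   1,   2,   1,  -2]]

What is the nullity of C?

3

Row reduce to echelon form.
R2 ← R2 + R1: [0, 4, -2, 3, -1, -2]
R3 ← R3 + R1: [0, 8, -4, 6, -2, -4]
R4 ← R4 − (1/6)·R1: [0, 2, 4/3, 5/3, 1, -4/3]
R3 ← R3 − (2)·R2: [0, 0, 0, 0, 0, 0]
R4 ← R4 − (1/2)·R2: [0, 0, 7/3, 1/6, 3/2, -1/3]
Swap R3 ↔ R4
3 nonzero rows, so rank(C) = 3.
C has 6 columns; by rank–nullity, nullity = 6 − 3 = 3.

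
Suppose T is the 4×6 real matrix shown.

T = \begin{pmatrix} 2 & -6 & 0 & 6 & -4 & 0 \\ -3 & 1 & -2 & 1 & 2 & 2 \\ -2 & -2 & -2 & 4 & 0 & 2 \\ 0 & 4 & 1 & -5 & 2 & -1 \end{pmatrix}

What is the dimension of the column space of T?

Row reduce to echelon form.
R2 ← R2 + (3/2)·R1: [0, -8, -2, 10, -4, 2]
R3 ← R3 + R1: [0, -8, -2, 10, -4, 2]
R3 ← R3 − R2: [0, 0, 0, 0, 0, 0]
R4 ← R4 + (1/2)·R2: [0, 0, 0, 0, 0, 0]
Echelon form has 2 nonzero rows, so rank(T) = 2.
The column space has dimension equal to the rank: 2.

2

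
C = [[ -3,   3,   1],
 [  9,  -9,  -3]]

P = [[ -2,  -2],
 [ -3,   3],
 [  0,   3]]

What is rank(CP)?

1

First compute CP:
[[ -3,  18],
 [  9, -54]]
Now row reduce the product.
R2 ← R2 + (3)·R1: [0, 0]
1 nonzero row, so rank(CP) = 1.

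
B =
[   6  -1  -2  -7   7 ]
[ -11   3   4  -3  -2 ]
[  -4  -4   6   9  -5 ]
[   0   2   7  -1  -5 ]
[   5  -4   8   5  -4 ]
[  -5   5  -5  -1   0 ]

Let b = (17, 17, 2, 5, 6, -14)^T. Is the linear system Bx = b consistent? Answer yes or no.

Row reduce the augmented matrix [B | b].
R2 ← R2 + (11/6)·R1: [0, 7/6, 1/3, -95/6, 65/6, 289/6]
R3 ← R3 + (2/3)·R1: [0, -14/3, 14/3, 13/3, -1/3, 40/3]
R5 ← R5 − (5/6)·R1: [0, -19/6, 29/3, 65/6, -59/6, -49/6]
R6 ← R6 + (5/6)·R1: [0, 25/6, -20/3, -41/6, 35/6, 1/6]
R3 ← R3 + (4)·R2: [0, 0, 6, -59, 43, 206]
R4 ← R4 − (12/7)·R2: [0, 0, 45/7, 183/7, -165/7, -543/7]
R5 ← R5 + (19/7)·R2: [0, 0, 74/7, -225/7, 137/7, 858/7]
R6 ← R6 − (25/7)·R2: [0, 0, -55/7, 348/7, -230/7, -1203/7]
R4 ← R4 − (15/14)·R3: [0, 0, 0, 1251/14, -975/14, -2088/7]
R5 ← R5 − (37/21)·R3: [0, 0, 0, 1508/21, -1180/21, -5048/21]
R6 ← R6 + (55/42)·R3: [0, 0, 0, -1157/42, 985/42, 2056/21]
R5 ← R5 − (3016/3753)·R4: [0, 0, 0, 0, -280/1251, -280/417]
R6 ← R6 + (1157/3753)·R4: [0, 0, 0, 0, 2480/1251, 2480/417]
R6 ← R6 + (62/7)·R5: [0, 0, 0, 0, 0, 0]
The echelon form has 5 nonzero rows, and every pivot lies in the first 5 columns, so rank(B) = rank([B|b]) = 5.
The system is consistent.

yes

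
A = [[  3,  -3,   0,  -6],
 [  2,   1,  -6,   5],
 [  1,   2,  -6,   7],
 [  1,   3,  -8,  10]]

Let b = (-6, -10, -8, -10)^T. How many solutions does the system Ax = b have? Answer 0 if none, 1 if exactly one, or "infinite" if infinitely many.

infinite

Row reduce the augmented matrix [A | b].
R2 ← R2 − (2/3)·R1: [0, 3, -6, 9, -6]
R3 ← R3 − (1/3)·R1: [0, 3, -6, 9, -6]
R4 ← R4 − (1/3)·R1: [0, 4, -8, 12, -8]
R3 ← R3 − R2: [0, 0, 0, 0, 0]
R4 ← R4 − (4/3)·R2: [0, 0, 0, 0, 0]
The echelon form has 2 nonzero rows, and every pivot lies in the first 4 columns, so rank(A) = rank([A|b]) = 2.
The system is consistent.
rank = 2 < 4 unknowns, so there are infinitely many solutions.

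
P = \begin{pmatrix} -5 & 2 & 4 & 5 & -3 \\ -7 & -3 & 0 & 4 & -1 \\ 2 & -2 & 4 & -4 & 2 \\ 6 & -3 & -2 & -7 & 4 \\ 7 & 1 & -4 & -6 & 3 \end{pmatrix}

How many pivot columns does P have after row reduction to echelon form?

4

Row reduce to echelon form.
R2 ← R2 − (7/5)·R1: [0, -29/5, -28/5, -3, 16/5]
R3 ← R3 + (2/5)·R1: [0, -6/5, 28/5, -2, 4/5]
R4 ← R4 + (6/5)·R1: [0, -3/5, 14/5, -1, 2/5]
R5 ← R5 + (7/5)·R1: [0, 19/5, 8/5, 1, -6/5]
R3 ← R3 − (6/29)·R2: [0, 0, 196/29, -40/29, 4/29]
R4 ← R4 − (3/29)·R2: [0, 0, 98/29, -20/29, 2/29]
R5 ← R5 + (19/29)·R2: [0, 0, -60/29, -28/29, 26/29]
R4 ← R4 − (1/2)·R3: [0, 0, 0, 0, 0]
R5 ← R5 + (15/49)·R3: [0, 0, 0, -68/49, 46/49]
Swap R4 ↔ R5
Echelon form has 4 nonzero rows, so rank(P) = 4.
Each nonzero row contributes one pivot column: 4 pivot columns.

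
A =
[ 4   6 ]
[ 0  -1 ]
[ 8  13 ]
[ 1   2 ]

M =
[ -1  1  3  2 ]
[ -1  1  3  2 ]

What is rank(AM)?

First compute AM:
[[-10,  10,  30,  20],
 [  1,  -1,  -3,  -2],
 [-21,  21,  63,  42],
 [ -3,   3,   9,   6]]
Now row reduce the product.
R2 ← R2 + (1/10)·R1: [0, 0, 0, 0]
R3 ← R3 − (21/10)·R1: [0, 0, 0, 0]
R4 ← R4 − (3/10)·R1: [0, 0, 0, 0]
1 nonzero row, so rank(AM) = 1.

1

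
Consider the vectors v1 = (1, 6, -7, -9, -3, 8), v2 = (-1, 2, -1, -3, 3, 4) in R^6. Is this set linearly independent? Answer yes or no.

Form the matrix with these vectors as rows and row reduce.
R2 ← R2 + R1: [0, 8, -8, -12, 0, 12]
2 nonzero rows, so the 2 vectors span a space of dimension 2.
Since 2 = 2, the vectors are linearly independent.

yes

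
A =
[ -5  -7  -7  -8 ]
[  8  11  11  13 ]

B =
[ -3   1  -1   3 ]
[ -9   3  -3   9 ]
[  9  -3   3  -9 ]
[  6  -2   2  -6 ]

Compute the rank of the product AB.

First compute AB:
[[-33,  11, -11,  33],
 [ 54, -18,  18, -54]]
Now row reduce the product.
R2 ← R2 + (18/11)·R1: [0, 0, 0, 0]
1 nonzero row, so rank(AB) = 1.

1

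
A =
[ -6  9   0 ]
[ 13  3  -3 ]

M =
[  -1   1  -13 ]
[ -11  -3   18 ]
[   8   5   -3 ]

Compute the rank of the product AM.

First compute AM:
[[-93, -33, 240],
 [-70, -11, -106]]
Now row reduce the product.
R2 ← R2 − (70/93)·R1: [0, 429/31, -8886/31]
2 nonzero rows, so rank(AM) = 2.

2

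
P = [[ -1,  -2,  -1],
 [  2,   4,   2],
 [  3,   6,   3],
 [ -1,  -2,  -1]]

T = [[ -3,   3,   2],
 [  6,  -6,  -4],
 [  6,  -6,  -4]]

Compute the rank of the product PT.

First compute PT:
[[-15,  15,  10],
 [ 30, -30, -20],
 [ 45, -45, -30],
 [-15,  15,  10]]
Now row reduce the product.
R2 ← R2 + (2)·R1: [0, 0, 0]
R3 ← R3 + (3)·R1: [0, 0, 0]
R4 ← R4 − R1: [0, 0, 0]
1 nonzero row, so rank(PT) = 1.

1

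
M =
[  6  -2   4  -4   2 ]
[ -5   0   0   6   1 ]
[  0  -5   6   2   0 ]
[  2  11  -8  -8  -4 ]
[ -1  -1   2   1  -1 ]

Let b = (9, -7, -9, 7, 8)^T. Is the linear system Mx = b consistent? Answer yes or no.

no

Row reduce the augmented matrix [M | b].
R2 ← R2 + (5/6)·R1: [0, -5/3, 10/3, 8/3, 8/3, 1/2]
R4 ← R4 − (1/3)·R1: [0, 35/3, -28/3, -20/3, -14/3, 4]
R5 ← R5 + (1/6)·R1: [0, -4/3, 8/3, 1/3, -2/3, 19/2]
R3 ← R3 − (3)·R2: [0, 0, -4, -6, -8, -21/2]
R4 ← R4 + (7)·R2: [0, 0, 14, 12, 14, 15/2]
R5 ← R5 − (4/5)·R2: [0, 0, 0, -9/5, -14/5, 91/10]
R4 ← R4 + (7/2)·R3: [0, 0, 0, -9, -14, -117/4]
R5 ← R5 − (1/5)·R4: [0, 0, 0, 0, 0, 299/20]
The echelon form has 5 nonzero rows; the last pivot sits in the augmented column, so rank(M) = 4 but rank([M|b]) = 5.
Since the ranks differ, the system is inconsistent.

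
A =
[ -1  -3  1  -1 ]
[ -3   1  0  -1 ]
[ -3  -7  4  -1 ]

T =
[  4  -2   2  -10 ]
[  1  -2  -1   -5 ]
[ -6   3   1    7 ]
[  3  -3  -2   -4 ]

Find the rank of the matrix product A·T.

First compute AT:
[[-16,  14,   4,  36],
 [-14,   7,  -5,  29],
 [-46,  35,   7,  97]]
Now row reduce the product.
R2 ← R2 − (7/8)·R1: [0, -21/4, -17/2, -5/2]
R3 ← R3 − (23/8)·R1: [0, -21/4, -9/2, -13/2]
R3 ← R3 − R2: [0, 0, 4, -4]
3 nonzero rows, so rank(AT) = 3.

3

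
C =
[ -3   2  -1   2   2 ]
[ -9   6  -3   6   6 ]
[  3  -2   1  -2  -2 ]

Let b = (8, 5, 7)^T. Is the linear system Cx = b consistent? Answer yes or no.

Row reduce the augmented matrix [C | b].
R2 ← R2 − (3)·R1: [0, 0, 0, 0, 0, -19]
R3 ← R3 + R1: [0, 0, 0, 0, 0, 15]
R3 ← R3 + (15/19)·R2: [0, 0, 0, 0, 0, 0]
The echelon form has 2 nonzero rows; the last pivot sits in the augmented column, so rank(C) = 1 but rank([C|b]) = 2.
Since the ranks differ, the system is inconsistent.

no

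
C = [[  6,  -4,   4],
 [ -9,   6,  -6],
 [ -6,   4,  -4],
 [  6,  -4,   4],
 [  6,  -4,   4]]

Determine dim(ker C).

Row reduce to echelon form.
R2 ← R2 + (3/2)·R1: [0, 0, 0]
R3 ← R3 + R1: [0, 0, 0]
R4 ← R4 − R1: [0, 0, 0]
R5 ← R5 − R1: [0, 0, 0]
1 nonzero row, so rank(C) = 1.
C has 3 columns; by rank–nullity, nullity = 3 − 1 = 2.

2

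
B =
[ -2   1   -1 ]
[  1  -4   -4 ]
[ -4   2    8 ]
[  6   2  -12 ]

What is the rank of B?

Row reduce to echelon form.
R2 ← R2 + (1/2)·R1: [0, -7/2, -9/2]
R3 ← R3 − (2)·R1: [0, 0, 10]
R4 ← R4 + (3)·R1: [0, 5, -15]
R4 ← R4 + (10/7)·R2: [0, 0, -150/7]
R4 ← R4 + (15/7)·R3: [0, 0, 0]
Echelon form has 3 nonzero rows, so rank(B) = 3.

3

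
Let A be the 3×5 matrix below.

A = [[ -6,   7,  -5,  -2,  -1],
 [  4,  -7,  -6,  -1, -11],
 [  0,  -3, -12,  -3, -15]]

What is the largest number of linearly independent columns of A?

2

Row reduce to echelon form.
R2 ← R2 + (2/3)·R1: [0, -7/3, -28/3, -7/3, -35/3]
R3 ← R3 − (9/7)·R2: [0, 0, 0, 0, 0]
Echelon form has 2 nonzero rows, so rank(A) = 2.
The rank gives the maximum number of linearly independent columns: 2.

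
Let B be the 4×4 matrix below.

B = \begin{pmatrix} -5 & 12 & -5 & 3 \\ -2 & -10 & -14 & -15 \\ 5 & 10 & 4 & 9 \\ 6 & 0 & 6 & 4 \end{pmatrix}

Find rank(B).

4

Row reduce to echelon form.
R2 ← R2 − (2/5)·R1: [0, -74/5, -12, -81/5]
R3 ← R3 + R1: [0, 22, -1, 12]
R4 ← R4 + (6/5)·R1: [0, 72/5, 0, 38/5]
R3 ← R3 + (55/37)·R2: [0, 0, -697/37, -447/37]
R4 ← R4 + (36/37)·R2: [0, 0, -432/37, -302/37]
R4 ← R4 − (432/697)·R3: [0, 0, 0, -470/697]
Echelon form has 4 nonzero rows, so rank(B) = 4.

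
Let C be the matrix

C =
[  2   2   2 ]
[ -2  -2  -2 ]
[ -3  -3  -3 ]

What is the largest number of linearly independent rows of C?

Row reduce to echelon form.
R2 ← R2 + R1: [0, 0, 0]
R3 ← R3 + (3/2)·R1: [0, 0, 0]
Echelon form has 1 nonzero row, so rank(C) = 1.
The rank gives the maximum number of linearly independent rows: 1.

1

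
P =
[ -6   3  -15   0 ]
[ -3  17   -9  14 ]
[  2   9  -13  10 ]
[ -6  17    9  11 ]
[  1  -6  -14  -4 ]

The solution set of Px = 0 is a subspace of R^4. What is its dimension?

0

Row reduce to echelon form.
R2 ← R2 − (1/2)·R1: [0, 31/2, -3/2, 14]
R3 ← R3 + (1/3)·R1: [0, 10, -18, 10]
R4 ← R4 − R1: [0, 14, 24, 11]
R5 ← R5 + (1/6)·R1: [0, -11/2, -33/2, -4]
R3 ← R3 − (20/31)·R2: [0, 0, -528/31, 30/31]
R4 ← R4 − (28/31)·R2: [0, 0, 786/31, -51/31]
R5 ← R5 + (11/31)·R2: [0, 0, -528/31, 30/31]
R4 ← R4 + (131/88)·R3: [0, 0, 0, -9/44]
R5 ← R5 − R3: [0, 0, 0, 0]
4 nonzero rows, so rank(P) = 4.
P has 4 columns; by rank–nullity, nullity = 4 − 4 = 0.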